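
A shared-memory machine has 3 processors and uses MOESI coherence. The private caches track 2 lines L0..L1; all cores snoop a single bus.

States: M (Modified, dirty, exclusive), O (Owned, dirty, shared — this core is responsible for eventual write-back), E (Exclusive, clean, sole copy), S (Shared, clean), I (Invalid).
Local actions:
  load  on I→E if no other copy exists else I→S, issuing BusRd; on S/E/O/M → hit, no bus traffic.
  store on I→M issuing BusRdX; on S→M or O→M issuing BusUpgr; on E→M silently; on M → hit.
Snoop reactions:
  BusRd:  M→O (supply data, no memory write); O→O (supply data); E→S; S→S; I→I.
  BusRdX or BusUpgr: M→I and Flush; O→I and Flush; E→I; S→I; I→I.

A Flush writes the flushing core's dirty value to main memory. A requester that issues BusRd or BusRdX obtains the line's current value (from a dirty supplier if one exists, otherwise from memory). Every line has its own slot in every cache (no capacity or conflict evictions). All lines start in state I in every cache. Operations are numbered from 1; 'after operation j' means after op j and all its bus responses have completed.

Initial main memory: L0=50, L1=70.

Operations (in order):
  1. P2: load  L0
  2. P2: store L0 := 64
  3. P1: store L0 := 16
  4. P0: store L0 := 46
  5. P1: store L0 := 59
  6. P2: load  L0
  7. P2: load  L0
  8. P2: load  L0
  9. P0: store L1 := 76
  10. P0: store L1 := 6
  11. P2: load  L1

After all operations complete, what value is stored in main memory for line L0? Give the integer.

[1] P2: load  L0 | P0:I, P1:I, P2:E(50) | bus: BusRd
[2] P2: store L0 := 64 | P0:I, P1:I, P2:M(64) | bus: none
[3] P1: store L0 := 16 | P0:I, P1:M(16), P2:I | bus: BusRdX,Flush
[4] P0: store L0 := 46 | P0:M(46), P1:I, P2:I | bus: BusRdX,Flush
[5] P1: store L0 := 59 | P0:I, P1:M(59), P2:I | bus: BusRdX,Flush
[6] P2: load  L0 | P0:I, P1:O(59), P2:S(59) | bus: BusRd
[7] P2: load  L0 | P0:I, P1:O(59), P2:S(59) | bus: none
[8] P2: load  L0 | P0:I, P1:O(59), P2:S(59) | bus: none
[9] P0: store L1 := 76 | P0:M(76), P1:I, P2:I | bus: BusRdX
[10] P0: store L1 := 6 | P0:M(6), P1:I, P2:I | bus: none
[11] P2: load  L1 | P0:O(6), P1:I, P2:S(6) | bus: BusRd

memory[L0] = 46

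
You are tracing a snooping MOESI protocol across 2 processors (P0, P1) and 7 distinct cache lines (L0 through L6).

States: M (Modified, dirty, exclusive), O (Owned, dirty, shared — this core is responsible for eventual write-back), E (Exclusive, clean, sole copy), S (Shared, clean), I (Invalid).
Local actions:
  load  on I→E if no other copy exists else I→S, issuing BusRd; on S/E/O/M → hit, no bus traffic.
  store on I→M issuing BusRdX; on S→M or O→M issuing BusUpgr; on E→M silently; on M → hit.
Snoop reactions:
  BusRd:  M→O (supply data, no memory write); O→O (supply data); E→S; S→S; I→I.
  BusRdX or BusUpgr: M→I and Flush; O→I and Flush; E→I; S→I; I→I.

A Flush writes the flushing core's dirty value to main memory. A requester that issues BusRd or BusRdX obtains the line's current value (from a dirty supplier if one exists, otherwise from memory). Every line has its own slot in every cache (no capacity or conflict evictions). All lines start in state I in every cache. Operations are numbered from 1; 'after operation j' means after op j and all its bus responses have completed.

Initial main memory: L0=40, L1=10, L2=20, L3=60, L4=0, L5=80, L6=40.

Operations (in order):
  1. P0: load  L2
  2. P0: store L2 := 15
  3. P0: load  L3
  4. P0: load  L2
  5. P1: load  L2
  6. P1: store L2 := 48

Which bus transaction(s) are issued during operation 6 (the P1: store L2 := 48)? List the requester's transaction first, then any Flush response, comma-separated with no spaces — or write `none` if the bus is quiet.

bus = BusUpgr,Flush

step 1: P0: load  L2  ⟶  EI  (L2)  txn=BusRd  M[L2]=20
step 2: P0: store L2 := 15  ⟶  MI  (L2)  txn=∅  M[L2]=20
step 3: P0: load  L3  ⟶  EI  (L3)  txn=BusRd  M[L3]=60
step 4: P0: load  L2  ⟶  MI  (L2)  txn=∅  M[L2]=20
step 5: P1: load  L2  ⟶  OS  (L2)  txn=BusRd  M[L2]=20
step 6: P1: store L2 := 48  ⟶  IM  (L2)  txn=BusUpgr+Flush  M[L2]=15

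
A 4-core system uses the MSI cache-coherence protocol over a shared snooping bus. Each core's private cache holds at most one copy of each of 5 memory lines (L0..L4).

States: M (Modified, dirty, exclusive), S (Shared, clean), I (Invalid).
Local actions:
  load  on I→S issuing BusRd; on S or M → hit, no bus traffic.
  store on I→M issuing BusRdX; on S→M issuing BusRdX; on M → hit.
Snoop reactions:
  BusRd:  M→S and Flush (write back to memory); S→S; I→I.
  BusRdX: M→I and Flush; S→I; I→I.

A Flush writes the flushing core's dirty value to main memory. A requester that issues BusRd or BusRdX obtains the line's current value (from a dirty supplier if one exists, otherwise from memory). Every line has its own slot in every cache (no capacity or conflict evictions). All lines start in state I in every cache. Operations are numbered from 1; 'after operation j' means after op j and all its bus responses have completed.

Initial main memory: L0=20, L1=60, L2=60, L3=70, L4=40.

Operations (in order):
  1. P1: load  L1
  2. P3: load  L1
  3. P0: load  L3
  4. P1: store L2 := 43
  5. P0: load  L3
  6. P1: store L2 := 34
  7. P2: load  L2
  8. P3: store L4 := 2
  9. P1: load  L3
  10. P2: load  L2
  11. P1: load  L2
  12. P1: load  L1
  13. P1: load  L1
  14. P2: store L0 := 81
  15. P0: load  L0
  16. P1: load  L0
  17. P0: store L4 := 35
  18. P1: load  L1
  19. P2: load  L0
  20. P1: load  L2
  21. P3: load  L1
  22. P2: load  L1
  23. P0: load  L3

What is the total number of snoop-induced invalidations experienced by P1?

  op1 P1: load  L1 → I/S/I/I on L1; bus BusRd; mem=60
  op2 P3: load  L1 → I/S/I/S on L1; bus BusRd; mem=60
  op3 P0: load  L3 → S/I/I/I on L3; bus BusRd; mem=70
  op4 P1: store L2 := 43 → I/M/I/I on L2; bus BusRdX; mem=60
  op5 P0: load  L3 → S/I/I/I on L3; bus (none); mem=70
  op6 P1: store L2 := 34 → I/M/I/I on L2; bus (none); mem=60
  op7 P2: load  L2 → I/S/S/I on L2; bus BusRd Flush; mem=34
  op8 P3: store L4 := 2 → I/I/I/M on L4; bus BusRdX; mem=40
  op9 P1: load  L3 → S/S/I/I on L3; bus BusRd; mem=70
  op10 P2: load  L2 → I/S/S/I on L2; bus (none); mem=34
  op11 P1: load  L2 → I/S/S/I on L2; bus (none); mem=34
  op12 P1: load  L1 → I/S/I/S on L1; bus (none); mem=60
  op13 P1: load  L1 → I/S/I/S on L1; bus (none); mem=60
  op14 P2: store L0 := 81 → I/I/M/I on L0; bus BusRdX; mem=20
  op15 P0: load  L0 → S/I/S/I on L0; bus BusRd Flush; mem=81
  op16 P1: load  L0 → S/S/S/I on L0; bus BusRd; mem=81
  op17 P0: store L4 := 35 → M/I/I/I on L4; bus BusRdX Flush; mem=2
  op18 P1: load  L1 → I/S/I/S on L1; bus (none); mem=60
  op19 P2: load  L0 → S/S/S/I on L0; bus (none); mem=81
  op20 P1: load  L2 → I/S/S/I on L2; bus (none); mem=34
  op21 P3: load  L1 → I/S/I/S on L1; bus (none); mem=60
  op22 P2: load  L1 → I/S/S/S on L1; bus BusRd; mem=60
  op23 P0: load  L3 → S/S/I/I on L3; bus (none); mem=70

invalidations = 0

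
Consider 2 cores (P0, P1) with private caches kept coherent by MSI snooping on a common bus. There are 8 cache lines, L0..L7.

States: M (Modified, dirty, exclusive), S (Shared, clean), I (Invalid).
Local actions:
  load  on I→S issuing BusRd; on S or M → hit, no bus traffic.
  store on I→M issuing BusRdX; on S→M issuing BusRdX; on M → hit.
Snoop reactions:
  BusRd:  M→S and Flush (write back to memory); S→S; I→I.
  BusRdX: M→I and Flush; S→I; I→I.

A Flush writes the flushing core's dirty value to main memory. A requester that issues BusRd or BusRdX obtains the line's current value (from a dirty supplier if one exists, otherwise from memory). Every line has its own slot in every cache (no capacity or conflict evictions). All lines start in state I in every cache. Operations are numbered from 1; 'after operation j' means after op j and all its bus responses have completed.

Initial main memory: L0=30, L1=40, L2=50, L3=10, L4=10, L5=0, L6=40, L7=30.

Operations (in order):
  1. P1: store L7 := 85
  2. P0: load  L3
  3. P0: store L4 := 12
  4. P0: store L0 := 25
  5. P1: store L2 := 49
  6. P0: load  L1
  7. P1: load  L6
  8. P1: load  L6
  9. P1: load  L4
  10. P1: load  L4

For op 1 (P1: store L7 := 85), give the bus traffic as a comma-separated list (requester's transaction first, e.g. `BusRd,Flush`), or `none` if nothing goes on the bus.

bus = BusRdX

1. P1: store L7 := 85  bus=[BusRdX]  L7: P0=I P1=M  mem[L7]=30
2. P0: load  L3  bus=[BusRd]  L3: P0=S P1=I  mem[L3]=10
3. P0: store L4 := 12  bus=[BusRdX]  L4: P0=M P1=I  mem[L4]=10
4. P0: store L0 := 25  bus=[BusRdX]  L0: P0=M P1=I  mem[L0]=30
5. P1: store L2 := 49  bus=[BusRdX]  L2: P0=I P1=M  mem[L2]=50
6. P0: load  L1  bus=[BusRd]  L1: P0=S P1=I  mem[L1]=40
7. P1: load  L6  bus=[BusRd]  L6: P0=I P1=S  mem[L6]=40
8. P1: load  L6  bus=[-]  L6: P0=I P1=S  mem[L6]=40
9. P1: load  L4  bus=[BusRd,Flush]  L4: P0=S P1=S  mem[L4]=12
10. P1: load  L4  bus=[-]  L4: P0=S P1=S  mem[L4]=12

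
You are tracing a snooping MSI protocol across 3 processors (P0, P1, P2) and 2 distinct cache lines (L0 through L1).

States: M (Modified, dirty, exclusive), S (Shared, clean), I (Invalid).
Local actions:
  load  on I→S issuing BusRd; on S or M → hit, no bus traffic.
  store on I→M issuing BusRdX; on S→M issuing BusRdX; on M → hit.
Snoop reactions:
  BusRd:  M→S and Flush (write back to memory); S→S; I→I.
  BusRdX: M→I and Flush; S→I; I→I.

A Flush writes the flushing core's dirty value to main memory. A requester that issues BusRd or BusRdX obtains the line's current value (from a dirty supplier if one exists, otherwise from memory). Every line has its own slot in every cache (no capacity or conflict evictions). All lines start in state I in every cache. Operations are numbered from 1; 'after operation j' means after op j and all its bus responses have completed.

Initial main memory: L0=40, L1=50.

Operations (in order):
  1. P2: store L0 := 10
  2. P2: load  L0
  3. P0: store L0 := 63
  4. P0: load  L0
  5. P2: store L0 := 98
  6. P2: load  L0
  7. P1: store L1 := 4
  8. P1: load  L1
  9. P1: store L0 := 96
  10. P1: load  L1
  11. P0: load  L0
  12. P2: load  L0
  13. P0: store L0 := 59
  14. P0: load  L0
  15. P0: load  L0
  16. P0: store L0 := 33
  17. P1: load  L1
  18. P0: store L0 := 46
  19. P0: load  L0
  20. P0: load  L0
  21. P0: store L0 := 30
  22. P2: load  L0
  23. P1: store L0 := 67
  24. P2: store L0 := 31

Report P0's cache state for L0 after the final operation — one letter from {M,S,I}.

1. P2: store L0 := 10  bus=[BusRdX]  L0: P0=I P1=I P2=M  mem[L0]=40
2. P2: load  L0  bus=[-]  L0: P0=I P1=I P2=M  mem[L0]=40
3. P0: store L0 := 63  bus=[BusRdX,Flush]  L0: P0=M P1=I P2=I  mem[L0]=10
4. P0: load  L0  bus=[-]  L0: P0=M P1=I P2=I  mem[L0]=10
5. P2: store L0 := 98  bus=[BusRdX,Flush]  L0: P0=I P1=I P2=M  mem[L0]=63
6. P2: load  L0  bus=[-]  L0: P0=I P1=I P2=M  mem[L0]=63
7. P1: store L1 := 4  bus=[BusRdX]  L1: P0=I P1=M P2=I  mem[L1]=50
8. P1: load  L1  bus=[-]  L1: P0=I P1=M P2=I  mem[L1]=50
9. P1: store L0 := 96  bus=[BusRdX,Flush]  L0: P0=I P1=M P2=I  mem[L0]=98
10. P1: load  L1  bus=[-]  L1: P0=I P1=M P2=I  mem[L1]=50
11. P0: load  L0  bus=[BusRd,Flush]  L0: P0=S P1=S P2=I  mem[L0]=96
12. P2: load  L0  bus=[BusRd]  L0: P0=S P1=S P2=S  mem[L0]=96
13. P0: store L0 := 59  bus=[BusRdX]  L0: P0=M P1=I P2=I  mem[L0]=96
14. P0: load  L0  bus=[-]  L0: P0=M P1=I P2=I  mem[L0]=96
15. P0: load  L0  bus=[-]  L0: P0=M P1=I P2=I  mem[L0]=96
16. P0: store L0 := 33  bus=[-]  L0: P0=M P1=I P2=I  mem[L0]=96
17. P1: load  L1  bus=[-]  L1: P0=I P1=M P2=I  mem[L1]=50
18. P0: store L0 := 46  bus=[-]  L0: P0=M P1=I P2=I  mem[L0]=96
19. P0: load  L0  bus=[-]  L0: P0=M P1=I P2=I  mem[L0]=96
20. P0: load  L0  bus=[-]  L0: P0=M P1=I P2=I  mem[L0]=96
21. P0: store L0 := 30  bus=[-]  L0: P0=M P1=I P2=I  mem[L0]=96
22. P2: load  L0  bus=[BusRd,Flush]  L0: P0=S P1=I P2=S  mem[L0]=30
23. P1: store L0 := 67  bus=[BusRdX]  L0: P0=I P1=M P2=I  mem[L0]=30
24. P2: store L0 := 31  bus=[BusRdX,Flush]  L0: P0=I P1=I P2=M  mem[L0]=67

state = I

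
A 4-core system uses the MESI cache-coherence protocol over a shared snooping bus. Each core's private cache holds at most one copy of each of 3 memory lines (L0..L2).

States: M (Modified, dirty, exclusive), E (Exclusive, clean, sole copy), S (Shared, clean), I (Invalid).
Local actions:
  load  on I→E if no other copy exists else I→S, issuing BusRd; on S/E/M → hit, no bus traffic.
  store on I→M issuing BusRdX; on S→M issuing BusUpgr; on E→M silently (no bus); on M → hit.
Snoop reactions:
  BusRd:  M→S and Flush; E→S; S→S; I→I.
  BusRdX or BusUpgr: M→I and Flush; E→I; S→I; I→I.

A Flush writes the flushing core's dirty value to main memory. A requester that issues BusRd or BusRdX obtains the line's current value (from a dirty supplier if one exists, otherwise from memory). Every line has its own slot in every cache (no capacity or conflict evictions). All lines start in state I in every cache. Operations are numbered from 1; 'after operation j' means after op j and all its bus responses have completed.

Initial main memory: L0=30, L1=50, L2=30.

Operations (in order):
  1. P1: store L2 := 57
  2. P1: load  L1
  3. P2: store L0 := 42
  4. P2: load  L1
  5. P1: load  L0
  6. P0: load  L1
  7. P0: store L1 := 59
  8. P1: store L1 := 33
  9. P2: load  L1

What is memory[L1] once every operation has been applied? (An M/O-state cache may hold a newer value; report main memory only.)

[1] P1: store L2 := 57 | P0:I, P1:M(57), P2:I, P3:I | bus: BusRdX
[2] P1: load  L1 | P0:I, P1:E(50), P2:I, P3:I | bus: BusRd
[3] P2: store L0 := 42 | P0:I, P1:I, P2:M(42), P3:I | bus: BusRdX
[4] P2: load  L1 | P0:I, P1:S(50), P2:S(50), P3:I | bus: BusRd
[5] P1: load  L0 | P0:I, P1:S(42), P2:S(42), P3:I | bus: BusRd,Flush
[6] P0: load  L1 | P0:S(50), P1:S(50), P2:S(50), P3:I | bus: BusRd
[7] P0: store L1 := 59 | P0:M(59), P1:I, P2:I, P3:I | bus: BusUpgr
[8] P1: store L1 := 33 | P0:I, P1:M(33), P2:I, P3:I | bus: BusRdX,Flush
[9] P2: load  L1 | P0:I, P1:S(33), P2:S(33), P3:I | bus: BusRd,Flush

memory[L1] = 33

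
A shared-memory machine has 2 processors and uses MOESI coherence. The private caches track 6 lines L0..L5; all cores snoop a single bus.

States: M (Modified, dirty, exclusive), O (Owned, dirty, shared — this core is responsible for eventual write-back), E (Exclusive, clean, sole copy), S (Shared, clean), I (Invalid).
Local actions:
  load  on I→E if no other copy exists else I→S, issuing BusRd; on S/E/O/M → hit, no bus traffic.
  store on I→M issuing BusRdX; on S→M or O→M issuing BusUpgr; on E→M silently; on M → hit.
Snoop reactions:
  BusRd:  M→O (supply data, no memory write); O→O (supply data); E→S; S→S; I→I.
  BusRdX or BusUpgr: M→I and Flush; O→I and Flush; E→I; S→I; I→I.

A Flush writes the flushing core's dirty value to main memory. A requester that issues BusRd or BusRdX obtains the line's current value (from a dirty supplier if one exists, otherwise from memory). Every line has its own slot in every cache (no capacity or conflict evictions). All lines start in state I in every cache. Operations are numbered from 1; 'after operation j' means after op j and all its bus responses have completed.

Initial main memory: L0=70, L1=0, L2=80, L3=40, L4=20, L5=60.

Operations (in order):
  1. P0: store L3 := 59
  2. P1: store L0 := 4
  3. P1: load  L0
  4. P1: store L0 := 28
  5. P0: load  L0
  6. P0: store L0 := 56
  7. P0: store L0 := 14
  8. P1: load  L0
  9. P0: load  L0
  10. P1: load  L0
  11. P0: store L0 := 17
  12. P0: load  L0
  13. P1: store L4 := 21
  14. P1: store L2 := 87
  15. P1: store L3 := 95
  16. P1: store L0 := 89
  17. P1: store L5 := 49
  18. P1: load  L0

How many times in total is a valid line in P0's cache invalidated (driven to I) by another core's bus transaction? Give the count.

  op1 P0: store L3 := 59 → M/I on L3; bus BusRdX; mem=40
  op2 P1: store L0 := 4 → I/M on L0; bus BusRdX; mem=70
  op3 P1: load  L0 → I/M on L0; bus (none); mem=70
  op4 P1: store L0 := 28 → I/M on L0; bus (none); mem=70
  op5 P0: load  L0 → S/O on L0; bus BusRd; mem=70
  op6 P0: store L0 := 56 → M/I on L0; bus BusUpgr Flush; mem=28
  op7 P0: store L0 := 14 → M/I on L0; bus (none); mem=28
  op8 P1: load  L0 → O/S on L0; bus BusRd; mem=28
  op9 P0: load  L0 → O/S on L0; bus (none); mem=28
  op10 P1: load  L0 → O/S on L0; bus (none); mem=28
  op11 P0: store L0 := 17 → M/I on L0; bus BusUpgr; mem=28
  op12 P0: load  L0 → M/I on L0; bus (none); mem=28
  op13 P1: store L4 := 21 → I/M on L4; bus BusRdX; mem=20
  op14 P1: store L2 := 87 → I/M on L2; bus BusRdX; mem=80
  op15 P1: store L3 := 95 → I/M on L3; bus BusRdX Flush; mem=59
  op16 P1: store L0 := 89 → I/M on L0; bus BusRdX Flush; mem=17
  op17 P1: store L5 := 49 → I/M on L5; bus BusRdX; mem=60
  op18 P1: load  L0 → I/M on L0; bus (none); mem=17

invalidations = 2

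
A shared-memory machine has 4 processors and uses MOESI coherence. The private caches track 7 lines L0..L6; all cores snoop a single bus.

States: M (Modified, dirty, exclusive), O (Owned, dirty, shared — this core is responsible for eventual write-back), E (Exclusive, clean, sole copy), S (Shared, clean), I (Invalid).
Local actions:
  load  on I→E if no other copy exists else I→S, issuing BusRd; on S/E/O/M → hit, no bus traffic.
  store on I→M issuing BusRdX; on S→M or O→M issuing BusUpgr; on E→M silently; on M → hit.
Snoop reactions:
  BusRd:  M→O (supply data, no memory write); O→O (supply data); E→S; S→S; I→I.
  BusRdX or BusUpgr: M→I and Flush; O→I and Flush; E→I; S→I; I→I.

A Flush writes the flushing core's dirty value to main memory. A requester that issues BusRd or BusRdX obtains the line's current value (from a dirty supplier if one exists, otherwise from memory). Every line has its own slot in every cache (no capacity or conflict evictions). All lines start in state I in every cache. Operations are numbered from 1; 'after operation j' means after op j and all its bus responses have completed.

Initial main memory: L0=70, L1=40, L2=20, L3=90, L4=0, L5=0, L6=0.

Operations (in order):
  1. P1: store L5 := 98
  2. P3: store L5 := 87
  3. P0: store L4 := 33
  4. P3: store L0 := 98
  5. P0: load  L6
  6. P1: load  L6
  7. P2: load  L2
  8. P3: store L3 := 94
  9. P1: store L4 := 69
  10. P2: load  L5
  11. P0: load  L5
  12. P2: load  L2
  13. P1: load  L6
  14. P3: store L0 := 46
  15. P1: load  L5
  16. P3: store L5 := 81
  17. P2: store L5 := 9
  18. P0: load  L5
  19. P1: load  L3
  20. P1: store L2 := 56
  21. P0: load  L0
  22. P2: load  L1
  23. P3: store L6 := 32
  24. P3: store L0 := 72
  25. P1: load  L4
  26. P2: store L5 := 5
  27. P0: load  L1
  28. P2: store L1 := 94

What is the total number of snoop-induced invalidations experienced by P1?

invalidations = 3

1. P1: store L5 := 98  bus=[BusRdX]  L5: P0=I P1=M P2=I P3=I  mem[L5]=0
2. P3: store L5 := 87  bus=[BusRdX,Flush]  L5: P0=I P1=I P2=I P3=M  mem[L5]=98
3. P0: store L4 := 33  bus=[BusRdX]  L4: P0=M P1=I P2=I P3=I  mem[L4]=0
4. P3: store L0 := 98  bus=[BusRdX]  L0: P0=I P1=I P2=I P3=M  mem[L0]=70
5. P0: load  L6  bus=[BusRd]  L6: P0=E P1=I P2=I P3=I  mem[L6]=0
6. P1: load  L6  bus=[BusRd]  L6: P0=S P1=S P2=I P3=I  mem[L6]=0
7. P2: load  L2  bus=[BusRd]  L2: P0=I P1=I P2=E P3=I  mem[L2]=20
8. P3: store L3 := 94  bus=[BusRdX]  L3: P0=I P1=I P2=I P3=M  mem[L3]=90
9. P1: store L4 := 69  bus=[BusRdX,Flush]  L4: P0=I P1=M P2=I P3=I  mem[L4]=33
10. P2: load  L5  bus=[BusRd]  L5: P0=I P1=I P2=S P3=O  mem[L5]=98
11. P0: load  L5  bus=[BusRd]  L5: P0=S P1=I P2=S P3=O  mem[L5]=98
12. P2: load  L2  bus=[-]  L2: P0=I P1=I P2=E P3=I  mem[L2]=20
13. P1: load  L6  bus=[-]  L6: P0=S P1=S P2=I P3=I  mem[L6]=0
14. P3: store L0 := 46  bus=[-]  L0: P0=I P1=I P2=I P3=M  mem[L0]=70
15. P1: load  L5  bus=[BusRd]  L5: P0=S P1=S P2=S P3=O  mem[L5]=98
16. P3: store L5 := 81  bus=[BusUpgr]  L5: P0=I P1=I P2=I P3=M  mem[L5]=98
17. P2: store L5 := 9  bus=[BusRdX,Flush]  L5: P0=I P1=I P2=M P3=I  mem[L5]=81
18. P0: load  L5  bus=[BusRd]  L5: P0=S P1=I P2=O P3=I  mem[L5]=81
19. P1: load  L3  bus=[BusRd]  L3: P0=I P1=S P2=I P3=O  mem[L3]=90
20. P1: store L2 := 56  bus=[BusRdX]  L2: P0=I P1=M P2=I P3=I  mem[L2]=20
21. P0: load  L0  bus=[BusRd]  L0: P0=S P1=I P2=I P3=O  mem[L0]=70
22. P2: load  L1  bus=[BusRd]  L1: P0=I P1=I P2=E P3=I  mem[L1]=40
23. P3: store L6 := 32  bus=[BusRdX]  L6: P0=I P1=I P2=I P3=M  mem[L6]=0
24. P3: store L0 := 72  bus=[BusUpgr]  L0: P0=I P1=I P2=I P3=M  mem[L0]=70
25. P1: load  L4  bus=[-]  L4: P0=I P1=M P2=I P3=I  mem[L4]=33
26. P2: store L5 := 5  bus=[BusUpgr]  L5: P0=I P1=I P2=M P3=I  mem[L5]=81
27. P0: load  L1  bus=[BusRd]  L1: P0=S P1=I P2=S P3=I  mem[L1]=40
28. P2: store L1 := 94  bus=[BusUpgr]  L1: P0=I P1=I P2=M P3=I  mem[L1]=40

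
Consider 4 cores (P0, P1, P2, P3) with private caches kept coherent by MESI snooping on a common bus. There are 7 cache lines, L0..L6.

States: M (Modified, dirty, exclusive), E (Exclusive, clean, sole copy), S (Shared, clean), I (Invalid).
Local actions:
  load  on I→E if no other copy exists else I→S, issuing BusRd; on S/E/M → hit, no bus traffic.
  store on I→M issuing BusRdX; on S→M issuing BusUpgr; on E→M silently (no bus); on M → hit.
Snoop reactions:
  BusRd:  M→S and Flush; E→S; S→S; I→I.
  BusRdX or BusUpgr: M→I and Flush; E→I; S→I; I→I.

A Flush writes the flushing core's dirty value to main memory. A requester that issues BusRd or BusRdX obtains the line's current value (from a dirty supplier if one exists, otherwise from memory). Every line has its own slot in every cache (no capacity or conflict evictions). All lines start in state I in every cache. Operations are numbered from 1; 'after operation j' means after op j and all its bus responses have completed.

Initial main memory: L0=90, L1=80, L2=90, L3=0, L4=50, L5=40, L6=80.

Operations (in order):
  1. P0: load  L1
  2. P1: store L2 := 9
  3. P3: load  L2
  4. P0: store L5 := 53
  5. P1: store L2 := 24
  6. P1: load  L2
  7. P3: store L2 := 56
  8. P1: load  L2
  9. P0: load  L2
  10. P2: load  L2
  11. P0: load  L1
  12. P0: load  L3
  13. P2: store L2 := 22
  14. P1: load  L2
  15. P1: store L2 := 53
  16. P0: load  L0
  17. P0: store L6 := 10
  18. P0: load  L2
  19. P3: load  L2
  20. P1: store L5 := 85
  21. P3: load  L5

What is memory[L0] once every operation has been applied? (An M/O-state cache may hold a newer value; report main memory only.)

memory[L0] = 90

  op1 P0: load  L1 → E/I/I/I on L1; bus BusRd; mem=80
  op2 P1: store L2 := 9 → I/M/I/I on L2; bus BusRdX; mem=90
  op3 P3: load  L2 → I/S/I/S on L2; bus BusRd Flush; mem=9
  op4 P0: store L5 := 53 → M/I/I/I on L5; bus BusRdX; mem=40
  op5 P1: store L2 := 24 → I/M/I/I on L2; bus BusUpgr; mem=9
  op6 P1: load  L2 → I/M/I/I on L2; bus (none); mem=9
  op7 P3: store L2 := 56 → I/I/I/M on L2; bus BusRdX Flush; mem=24
  op8 P1: load  L2 → I/S/I/S on L2; bus BusRd Flush; mem=56
  op9 P0: load  L2 → S/S/I/S on L2; bus BusRd; mem=56
  op10 P2: load  L2 → S/S/S/S on L2; bus BusRd; mem=56
  op11 P0: load  L1 → E/I/I/I on L1; bus (none); mem=80
  op12 P0: load  L3 → E/I/I/I on L3; bus BusRd; mem=0
  op13 P2: store L2 := 22 → I/I/M/I on L2; bus BusUpgr; mem=56
  op14 P1: load  L2 → I/S/S/I on L2; bus BusRd Flush; mem=22
  op15 P1: store L2 := 53 → I/M/I/I on L2; bus BusUpgr; mem=22
  op16 P0: load  L0 → E/I/I/I on L0; bus BusRd; mem=90
  op17 P0: store L6 := 10 → M/I/I/I on L6; bus BusRdX; mem=80
  op18 P0: load  L2 → S/S/I/I on L2; bus BusRd Flush; mem=53
  op19 P3: load  L2 → S/S/I/S on L2; bus BusRd; mem=53
  op20 P1: store L5 := 85 → I/M/I/I on L5; bus BusRdX Flush; mem=53
  op21 P3: load  L5 → I/S/I/S on L5; bus BusRd Flush; mem=85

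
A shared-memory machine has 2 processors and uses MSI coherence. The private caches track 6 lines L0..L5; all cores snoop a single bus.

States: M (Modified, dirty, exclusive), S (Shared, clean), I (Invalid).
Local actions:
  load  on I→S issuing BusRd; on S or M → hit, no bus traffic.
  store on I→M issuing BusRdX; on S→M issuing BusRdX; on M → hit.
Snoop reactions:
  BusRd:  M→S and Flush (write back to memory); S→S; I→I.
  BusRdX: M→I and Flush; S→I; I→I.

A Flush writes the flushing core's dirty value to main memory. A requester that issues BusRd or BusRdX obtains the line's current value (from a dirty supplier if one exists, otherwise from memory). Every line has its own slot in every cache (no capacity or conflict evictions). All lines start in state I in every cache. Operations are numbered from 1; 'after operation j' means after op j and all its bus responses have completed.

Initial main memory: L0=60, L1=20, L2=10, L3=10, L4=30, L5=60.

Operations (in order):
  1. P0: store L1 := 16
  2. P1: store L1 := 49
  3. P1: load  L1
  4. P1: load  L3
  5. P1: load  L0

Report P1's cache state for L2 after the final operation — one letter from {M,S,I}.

[1] P0: store L1 := 16 | P0:M(16), P1:I | bus: BusRdX
[2] P1: store L1 := 49 | P0:I, P1:M(49) | bus: BusRdX,Flush
[3] P1: load  L1 | P0:I, P1:M(49) | bus: none
[4] P1: load  L3 | P0:I, P1:S(10) | bus: BusRd
[5] P1: load  L0 | P0:I, P1:S(60) | bus: BusRd

state = I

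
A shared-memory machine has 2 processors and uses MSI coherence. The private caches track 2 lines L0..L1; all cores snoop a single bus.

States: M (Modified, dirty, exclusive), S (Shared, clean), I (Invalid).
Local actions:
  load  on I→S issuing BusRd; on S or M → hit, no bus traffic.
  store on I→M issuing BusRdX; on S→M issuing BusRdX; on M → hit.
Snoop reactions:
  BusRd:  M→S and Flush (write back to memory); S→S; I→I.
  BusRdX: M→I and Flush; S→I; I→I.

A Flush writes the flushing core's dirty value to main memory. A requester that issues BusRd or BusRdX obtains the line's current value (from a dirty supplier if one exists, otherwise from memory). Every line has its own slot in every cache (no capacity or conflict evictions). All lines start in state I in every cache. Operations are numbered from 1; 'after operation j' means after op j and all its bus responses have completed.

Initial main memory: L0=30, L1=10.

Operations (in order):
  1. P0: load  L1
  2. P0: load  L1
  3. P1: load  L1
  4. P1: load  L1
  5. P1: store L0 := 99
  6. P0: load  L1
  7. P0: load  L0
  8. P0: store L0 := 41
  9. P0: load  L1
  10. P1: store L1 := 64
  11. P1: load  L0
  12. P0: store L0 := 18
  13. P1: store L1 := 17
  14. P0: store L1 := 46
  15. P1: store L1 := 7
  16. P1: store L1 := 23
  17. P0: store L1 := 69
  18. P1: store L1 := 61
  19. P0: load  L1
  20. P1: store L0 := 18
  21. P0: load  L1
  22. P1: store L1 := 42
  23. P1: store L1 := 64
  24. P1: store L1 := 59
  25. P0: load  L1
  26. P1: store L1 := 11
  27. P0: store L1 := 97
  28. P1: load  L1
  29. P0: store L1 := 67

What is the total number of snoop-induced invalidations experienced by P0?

1. P0: load  L1  bus=[BusRd]  L1: P0=S P1=I  mem[L1]=10
2. P0: load  L1  bus=[-]  L1: P0=S P1=I  mem[L1]=10
3. P1: load  L1  bus=[BusRd]  L1: P0=S P1=S  mem[L1]=10
4. P1: load  L1  bus=[-]  L1: P0=S P1=S  mem[L1]=10
5. P1: store L0 := 99  bus=[BusRdX]  L0: P0=I P1=M  mem[L0]=30
6. P0: load  L1  bus=[-]  L1: P0=S P1=S  mem[L1]=10
7. P0: load  L0  bus=[BusRd,Flush]  L0: P0=S P1=S  mem[L0]=99
8. P0: store L0 := 41  bus=[BusRdX]  L0: P0=M P1=I  mem[L0]=99
9. P0: load  L1  bus=[-]  L1: P0=S P1=S  mem[L1]=10
10. P1: store L1 := 64  bus=[BusRdX]  L1: P0=I P1=M  mem[L1]=10
11. P1: load  L0  bus=[BusRd,Flush]  L0: P0=S P1=S  mem[L0]=41
12. P0: store L0 := 18  bus=[BusRdX]  L0: P0=M P1=I  mem[L0]=41
13. P1: store L1 := 17  bus=[-]  L1: P0=I P1=M  mem[L1]=10
14. P0: store L1 := 46  bus=[BusRdX,Flush]  L1: P0=M P1=I  mem[L1]=17
15. P1: store L1 := 7  bus=[BusRdX,Flush]  L1: P0=I P1=M  mem[L1]=46
16. P1: store L1 := 23  bus=[-]  L1: P0=I P1=M  mem[L1]=46
17. P0: store L1 := 69  bus=[BusRdX,Flush]  L1: P0=M P1=I  mem[L1]=23
18. P1: store L1 := 61  bus=[BusRdX,Flush]  L1: P0=I P1=M  mem[L1]=69
19. P0: load  L1  bus=[BusRd,Flush]  L1: P0=S P1=S  mem[L1]=61
20. P1: store L0 := 18  bus=[BusRdX,Flush]  L0: P0=I P1=M  mem[L0]=18
21. P0: load  L1  bus=[-]  L1: P0=S P1=S  mem[L1]=61
22. P1: store L1 := 42  bus=[BusRdX]  L1: P0=I P1=M  mem[L1]=61
23. P1: store L1 := 64  bus=[-]  L1: P0=I P1=M  mem[L1]=61
24. P1: store L1 := 59  bus=[-]  L1: P0=I P1=M  mem[L1]=61
25. P0: load  L1  bus=[BusRd,Flush]  L1: P0=S P1=S  mem[L1]=59
26. P1: store L1 := 11  bus=[BusRdX]  L1: P0=I P1=M  mem[L1]=59
27. P0: store L1 := 97  bus=[BusRdX,Flush]  L1: P0=M P1=I  mem[L1]=11
28. P1: load  L1  bus=[BusRd,Flush]  L1: P0=S P1=S  mem[L1]=97
29. P0: store L1 := 67  bus=[BusRdX]  L1: P0=M P1=I  mem[L1]=97

invalidations = 6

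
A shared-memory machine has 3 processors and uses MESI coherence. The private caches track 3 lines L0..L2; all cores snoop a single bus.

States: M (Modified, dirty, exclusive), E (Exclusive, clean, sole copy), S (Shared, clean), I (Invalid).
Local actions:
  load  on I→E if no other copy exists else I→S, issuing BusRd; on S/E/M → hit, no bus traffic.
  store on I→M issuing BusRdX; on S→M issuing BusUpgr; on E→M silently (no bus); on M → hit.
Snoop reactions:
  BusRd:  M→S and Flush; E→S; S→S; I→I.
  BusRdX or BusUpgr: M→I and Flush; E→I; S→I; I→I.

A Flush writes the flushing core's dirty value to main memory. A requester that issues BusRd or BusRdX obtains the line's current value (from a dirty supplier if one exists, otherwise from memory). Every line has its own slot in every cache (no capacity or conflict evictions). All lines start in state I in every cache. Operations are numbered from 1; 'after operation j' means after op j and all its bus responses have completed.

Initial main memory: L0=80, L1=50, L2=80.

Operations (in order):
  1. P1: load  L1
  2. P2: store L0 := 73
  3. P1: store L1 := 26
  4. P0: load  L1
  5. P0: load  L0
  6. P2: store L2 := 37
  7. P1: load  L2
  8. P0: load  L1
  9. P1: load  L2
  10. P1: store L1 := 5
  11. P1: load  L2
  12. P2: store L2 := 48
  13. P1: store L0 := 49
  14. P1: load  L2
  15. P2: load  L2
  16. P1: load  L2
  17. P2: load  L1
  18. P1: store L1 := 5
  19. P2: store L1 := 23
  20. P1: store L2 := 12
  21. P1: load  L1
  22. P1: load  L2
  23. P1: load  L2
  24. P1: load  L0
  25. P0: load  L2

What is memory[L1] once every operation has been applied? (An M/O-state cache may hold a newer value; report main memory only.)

  op1 P1: load  L1 → I/E/I on L1; bus BusRd; mem=50
  op2 P2: store L0 := 73 → I/I/M on L0; bus BusRdX; mem=80
  op3 P1: store L1 := 26 → I/M/I on L1; bus (none); mem=50
  op4 P0: load  L1 → S/S/I on L1; bus BusRd Flush; mem=26
  op5 P0: load  L0 → S/I/S on L0; bus BusRd Flush; mem=73
  op6 P2: store L2 := 37 → I/I/M on L2; bus BusRdX; mem=80
  op7 P1: load  L2 → I/S/S on L2; bus BusRd Flush; mem=37
  op8 P0: load  L1 → S/S/I on L1; bus (none); mem=26
  op9 P1: load  L2 → I/S/S on L2; bus (none); mem=37
  op10 P1: store L1 := 5 → I/M/I on L1; bus BusUpgr; mem=26
  op11 P1: load  L2 → I/S/S on L2; bus (none); mem=37
  op12 P2: store L2 := 48 → I/I/M on L2; bus BusUpgr; mem=37
  op13 P1: store L0 := 49 → I/M/I on L0; bus BusRdX; mem=73
  op14 P1: load  L2 → I/S/S on L2; bus BusRd Flush; mem=48
  op15 P2: load  L2 → I/S/S on L2; bus (none); mem=48
  op16 P1: load  L2 → I/S/S on L2; bus (none); mem=48
  op17 P2: load  L1 → I/S/S on L1; bus BusRd Flush; mem=5
  op18 P1: store L1 := 5 → I/M/I on L1; bus BusUpgr; mem=5
  op19 P2: store L1 := 23 → I/I/M on L1; bus BusRdX Flush; mem=5
  op20 P1: store L2 := 12 → I/M/I on L2; bus BusUpgr; mem=48
  op21 P1: load  L1 → I/S/S on L1; bus BusRd Flush; mem=23
  op22 P1: load  L2 → I/M/I on L2; bus (none); mem=48
  op23 P1: load  L2 → I/M/I on L2; bus (none); mem=48
  op24 P1: load  L0 → I/M/I on L0; bus (none); mem=73
  op25 P0: load  L2 → S/S/I on L2; bus BusRd Flush; mem=12

memory[L1] = 23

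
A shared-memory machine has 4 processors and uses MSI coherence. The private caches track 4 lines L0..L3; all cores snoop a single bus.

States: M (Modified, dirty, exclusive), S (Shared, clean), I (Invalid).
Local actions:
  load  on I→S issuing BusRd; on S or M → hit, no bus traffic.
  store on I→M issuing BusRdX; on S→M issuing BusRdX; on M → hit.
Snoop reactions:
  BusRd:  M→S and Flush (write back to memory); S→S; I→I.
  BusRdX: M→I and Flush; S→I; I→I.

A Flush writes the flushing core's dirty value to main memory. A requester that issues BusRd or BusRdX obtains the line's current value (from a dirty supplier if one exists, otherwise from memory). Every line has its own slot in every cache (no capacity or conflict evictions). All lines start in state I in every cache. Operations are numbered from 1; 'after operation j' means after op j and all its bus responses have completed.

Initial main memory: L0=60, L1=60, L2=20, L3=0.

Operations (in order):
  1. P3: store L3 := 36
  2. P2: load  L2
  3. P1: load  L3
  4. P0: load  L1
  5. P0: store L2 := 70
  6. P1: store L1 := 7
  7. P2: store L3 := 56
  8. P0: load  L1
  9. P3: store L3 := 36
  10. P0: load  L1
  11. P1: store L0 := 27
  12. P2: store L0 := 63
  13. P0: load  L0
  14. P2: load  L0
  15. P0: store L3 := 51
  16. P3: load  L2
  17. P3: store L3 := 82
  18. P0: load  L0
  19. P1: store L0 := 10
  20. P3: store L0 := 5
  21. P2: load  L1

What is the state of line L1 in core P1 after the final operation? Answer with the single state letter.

state = S

1. P3: store L3 := 36  bus=[BusRdX]  L3: P0=I P1=I P2=I P3=M  mem[L3]=0
2. P2: load  L2  bus=[BusRd]  L2: P0=I P1=I P2=S P3=I  mem[L2]=20
3. P1: load  L3  bus=[BusRd,Flush]  L3: P0=I P1=S P2=I P3=S  mem[L3]=36
4. P0: load  L1  bus=[BusRd]  L1: P0=S P1=I P2=I P3=I  mem[L1]=60
5. P0: store L2 := 70  bus=[BusRdX]  L2: P0=M P1=I P2=I P3=I  mem[L2]=20
6. P1: store L1 := 7  bus=[BusRdX]  L1: P0=I P1=M P2=I P3=I  mem[L1]=60
7. P2: store L3 := 56  bus=[BusRdX]  L3: P0=I P1=I P2=M P3=I  mem[L3]=36
8. P0: load  L1  bus=[BusRd,Flush]  L1: P0=S P1=S P2=I P3=I  mem[L1]=7
9. P3: store L3 := 36  bus=[BusRdX,Flush]  L3: P0=I P1=I P2=I P3=M  mem[L3]=56
10. P0: load  L1  bus=[-]  L1: P0=S P1=S P2=I P3=I  mem[L1]=7
11. P1: store L0 := 27  bus=[BusRdX]  L0: P0=I P1=M P2=I P3=I  mem[L0]=60
12. P2: store L0 := 63  bus=[BusRdX,Flush]  L0: P0=I P1=I P2=M P3=I  mem[L0]=27
13. P0: load  L0  bus=[BusRd,Flush]  L0: P0=S P1=I P2=S P3=I  mem[L0]=63
14. P2: load  L0  bus=[-]  L0: P0=S P1=I P2=S P3=I  mem[L0]=63
15. P0: store L3 := 51  bus=[BusRdX,Flush]  L3: P0=M P1=I P2=I P3=I  mem[L3]=36
16. P3: load  L2  bus=[BusRd,Flush]  L2: P0=S P1=I P2=I P3=S  mem[L2]=70
17. P3: store L3 := 82  bus=[BusRdX,Flush]  L3: P0=I P1=I P2=I P3=M  mem[L3]=51
18. P0: load  L0  bus=[-]  L0: P0=S P1=I P2=S P3=I  mem[L0]=63
19. P1: store L0 := 10  bus=[BusRdX]  L0: P0=I P1=M P2=I P3=I  mem[L0]=63
20. P3: store L0 := 5  bus=[BusRdX,Flush]  L0: P0=I P1=I P2=I P3=M  mem[L0]=10
21. P2: load  L1  bus=[BusRd]  L1: P0=S P1=S P2=S P3=I  mem[L1]=7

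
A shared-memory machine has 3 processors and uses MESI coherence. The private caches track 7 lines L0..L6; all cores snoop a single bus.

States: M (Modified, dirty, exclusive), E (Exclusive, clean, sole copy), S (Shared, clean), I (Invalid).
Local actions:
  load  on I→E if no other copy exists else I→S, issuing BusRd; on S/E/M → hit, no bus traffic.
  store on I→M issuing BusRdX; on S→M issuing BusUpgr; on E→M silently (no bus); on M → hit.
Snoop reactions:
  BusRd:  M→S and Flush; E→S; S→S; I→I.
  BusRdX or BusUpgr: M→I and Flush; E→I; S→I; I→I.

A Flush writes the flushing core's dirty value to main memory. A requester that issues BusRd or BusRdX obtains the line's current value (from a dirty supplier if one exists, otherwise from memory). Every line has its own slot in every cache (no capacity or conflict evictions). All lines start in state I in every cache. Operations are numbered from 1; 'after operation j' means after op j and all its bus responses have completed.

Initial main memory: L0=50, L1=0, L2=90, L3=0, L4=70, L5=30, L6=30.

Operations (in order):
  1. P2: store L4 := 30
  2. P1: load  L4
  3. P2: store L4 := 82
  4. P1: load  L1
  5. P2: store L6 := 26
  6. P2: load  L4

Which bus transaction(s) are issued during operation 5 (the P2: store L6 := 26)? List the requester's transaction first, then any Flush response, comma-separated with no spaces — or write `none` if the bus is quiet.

1. P2: store L4 := 30  bus=[BusRdX]  L4: P0=I P1=I P2=M  mem[L4]=70
2. P1: load  L4  bus=[BusRd,Flush]  L4: P0=I P1=S P2=S  mem[L4]=30
3. P2: store L4 := 82  bus=[BusUpgr]  L4: P0=I P1=I P2=M  mem[L4]=30
4. P1: load  L1  bus=[BusRd]  L1: P0=I P1=E P2=I  mem[L1]=0
5. P2: store L6 := 26  bus=[BusRdX]  L6: P0=I P1=I P2=M  mem[L6]=30
6. P2: load  L4  bus=[-]  L4: P0=I P1=I P2=M  mem[L4]=30

bus = BusRdX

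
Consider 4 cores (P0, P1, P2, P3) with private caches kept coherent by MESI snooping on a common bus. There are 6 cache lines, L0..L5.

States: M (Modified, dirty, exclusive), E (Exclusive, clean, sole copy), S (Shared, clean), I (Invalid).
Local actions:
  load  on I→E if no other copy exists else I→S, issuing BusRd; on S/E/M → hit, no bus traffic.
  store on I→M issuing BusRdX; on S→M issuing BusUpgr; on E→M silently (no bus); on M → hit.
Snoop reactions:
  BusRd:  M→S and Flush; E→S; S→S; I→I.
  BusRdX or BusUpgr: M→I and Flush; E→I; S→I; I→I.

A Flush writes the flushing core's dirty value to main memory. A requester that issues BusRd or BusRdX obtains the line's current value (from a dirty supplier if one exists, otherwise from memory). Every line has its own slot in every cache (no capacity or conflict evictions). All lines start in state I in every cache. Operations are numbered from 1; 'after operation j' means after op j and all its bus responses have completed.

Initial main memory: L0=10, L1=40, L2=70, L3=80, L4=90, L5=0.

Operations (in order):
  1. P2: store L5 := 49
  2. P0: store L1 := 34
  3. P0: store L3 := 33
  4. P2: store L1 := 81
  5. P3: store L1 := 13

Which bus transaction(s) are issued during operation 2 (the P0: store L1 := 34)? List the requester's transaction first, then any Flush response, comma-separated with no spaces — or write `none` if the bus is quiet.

bus = BusRdX

[1] P2: store L5 := 49 | P0:I, P1:I, P2:M(49), P3:I | bus: BusRdX
[2] P0: store L1 := 34 | P0:M(34), P1:I, P2:I, P3:I | bus: BusRdX
[3] P0: store L3 := 33 | P0:M(33), P1:I, P2:I, P3:I | bus: BusRdX
[4] P2: store L1 := 81 | P0:I, P1:I, P2:M(81), P3:I | bus: BusRdX,Flush
[5] P3: store L1 := 13 | P0:I, P1:I, P2:I, P3:M(13) | bus: BusRdX,Flush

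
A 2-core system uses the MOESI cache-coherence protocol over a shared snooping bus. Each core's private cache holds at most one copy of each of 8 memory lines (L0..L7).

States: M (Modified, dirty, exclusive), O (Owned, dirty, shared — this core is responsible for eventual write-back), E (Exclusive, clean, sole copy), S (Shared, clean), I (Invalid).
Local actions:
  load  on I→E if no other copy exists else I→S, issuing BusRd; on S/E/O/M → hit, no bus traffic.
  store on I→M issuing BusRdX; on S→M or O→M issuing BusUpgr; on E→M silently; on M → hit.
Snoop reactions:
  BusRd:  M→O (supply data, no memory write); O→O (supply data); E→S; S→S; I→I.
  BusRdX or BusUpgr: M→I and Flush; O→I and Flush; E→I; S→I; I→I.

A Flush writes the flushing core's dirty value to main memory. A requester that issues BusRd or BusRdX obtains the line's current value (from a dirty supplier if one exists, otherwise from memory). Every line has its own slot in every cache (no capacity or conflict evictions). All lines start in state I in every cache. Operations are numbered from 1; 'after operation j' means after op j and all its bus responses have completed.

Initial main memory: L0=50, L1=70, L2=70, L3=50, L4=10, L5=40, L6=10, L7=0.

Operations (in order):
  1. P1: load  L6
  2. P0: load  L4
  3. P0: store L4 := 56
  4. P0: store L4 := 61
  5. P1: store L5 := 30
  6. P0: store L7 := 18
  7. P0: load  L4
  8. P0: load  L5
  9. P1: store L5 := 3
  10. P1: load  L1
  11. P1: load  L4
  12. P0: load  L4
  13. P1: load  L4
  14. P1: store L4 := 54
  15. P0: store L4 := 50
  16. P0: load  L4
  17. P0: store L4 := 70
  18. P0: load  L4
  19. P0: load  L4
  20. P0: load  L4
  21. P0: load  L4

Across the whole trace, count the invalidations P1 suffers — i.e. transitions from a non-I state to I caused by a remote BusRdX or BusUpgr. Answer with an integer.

invalidations = 1

1. P1: load  L6  bus=[BusRd]  L6: P0=I P1=E  mem[L6]=10
2. P0: load  L4  bus=[BusRd]  L4: P0=E P1=I  mem[L4]=10
3. P0: store L4 := 56  bus=[-]  L4: P0=M P1=I  mem[L4]=10
4. P0: store L4 := 61  bus=[-]  L4: P0=M P1=I  mem[L4]=10
5. P1: store L5 := 30  bus=[BusRdX]  L5: P0=I P1=M  mem[L5]=40
6. P0: store L7 := 18  bus=[BusRdX]  L7: P0=M P1=I  mem[L7]=0
7. P0: load  L4  bus=[-]  L4: P0=M P1=I  mem[L4]=10
8. P0: load  L5  bus=[BusRd]  L5: P0=S P1=O  mem[L5]=40
9. P1: store L5 := 3  bus=[BusUpgr]  L5: P0=I P1=M  mem[L5]=40
10. P1: load  L1  bus=[BusRd]  L1: P0=I P1=E  mem[L1]=70
11. P1: load  L4  bus=[BusRd]  L4: P0=O P1=S  mem[L4]=10
12. P0: load  L4  bus=[-]  L4: P0=O P1=S  mem[L4]=10
13. P1: load  L4  bus=[-]  L4: P0=O P1=S  mem[L4]=10
14. P1: store L4 := 54  bus=[BusUpgr,Flush]  L4: P0=I P1=M  mem[L4]=61
15. P0: store L4 := 50  bus=[BusRdX,Flush]  L4: P0=M P1=I  mem[L4]=54
16. P0: load  L4  bus=[-]  L4: P0=M P1=I  mem[L4]=54
17. P0: store L4 := 70  bus=[-]  L4: P0=M P1=I  mem[L4]=54
18. P0: load  L4  bus=[-]  L4: P0=M P1=I  mem[L4]=54
19. P0: load  L4  bus=[-]  L4: P0=M P1=I  mem[L4]=54
20. P0: load  L4  bus=[-]  L4: P0=M P1=I  mem[L4]=54
21. P0: load  L4  bus=[-]  L4: P0=M P1=I  mem[L4]=54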